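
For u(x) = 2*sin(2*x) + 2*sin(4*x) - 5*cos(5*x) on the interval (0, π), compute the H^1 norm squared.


||u||_{H^1(0,π)}^2 = 35360/63 + 369*π

u'(x) = 25*sin(5*x) + 4*cos(2*x) + 8*cos(4*x).
Expand u² and (u')² and integrate term by term on (0, π), using: for integers n ≥ 1, ∫_0^π sin²(nx) dx = ∫_0^π cos²(nx) dx = π/2; for n ≠ n', ∫_0^π sin(nx)sin(n'x) dx = ∫_0^π cos(nx)cos(n'x) dx = 0; and by product-to-sum, ∫_0^π sin(nx)cos(n'x) dx = ½∫_0^π [sin((n+n')x) + sin((n−n')x)] dx, which is 0 when n+n' is even and 2n/(n²−n'²) when n+n' is odd (it need not vanish on (0, π)).
  u² squared terms: (-5)²·∫cos(5x)² dx = 25·π/2 = 25*π/2;  (2)²·∫sin(2x)² dx = 4·π/2 = 2*π;  (2)²·∫sin(4x)² dx = 4·π/2 = 2*π.
  u² cross terms: 2·(-5)·(2)·∫cos(5x)·sin(2x) dx = -20·(-4/21) = 80/21;  2·(-5)·(2)·∫cos(5x)·sin(4x) dx = -20·(-8/9) = 160/9;  2·(2)·(2)·∫sin(2x)·sin(4x) dx = 8·(0) = 0.
  So ∫_0^π u² dx = 25*π/2 + 2*π + 2*π + 80/21 + 160/9 + 0 = 1360/63 + 33*π/2.
  (u')² squared terms: (4)²·∫cos(2x)² dx = 16·π/2 = 8*π;  (8)²·∫cos(4x)² dx = 64·π/2 = 32*π;  (25)²·∫sin(5x)² dx = 625·π/2 = 625*π/2.
  (u')² cross terms: 2·(4)·(8)·∫cos(2x)·cos(4x) dx = 64·(0) = 0;  2·(4)·(25)·∫cos(2x)·sin(5x) dx = 200·(10/21) = 2000/21;  2·(8)·(25)·∫cos(4x)·sin(5x) dx = 400·(10/9) = 4000/9.
  So ∫_0^π (u')² dx = 8*π + 32*π + 625*π/2 + 0 + 2000/21 + 4000/9 = 34000/63 + 705*π/2.
||u||_{H^1}^2 = (1360/63 + 33*π/2) + (34000/63 + 705*π/2) = 35360/63 + 369*π.


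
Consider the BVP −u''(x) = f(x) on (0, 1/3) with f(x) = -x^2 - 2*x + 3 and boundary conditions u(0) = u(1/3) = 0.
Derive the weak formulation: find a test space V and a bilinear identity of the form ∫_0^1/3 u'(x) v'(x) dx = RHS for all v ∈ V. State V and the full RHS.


V = H^1_0(0, 1/3) (so v(0) = v(1/3) = 0); weak form: ∫_0^1/3 u'v' dx = ∫_0^1/3 (-x^2 - 2*x + 3) v dx for all v ∈ V.

Multiply both sides by a test function v and integrate from 0 to 1/3:
  ∫_0^1/3 −u''(x) v(x) dx = ∫_0^1/3 f(x) v(x) dx.
Integrate the LHS by parts once:
  ∫_0^1/3 −u'' v dx = −[u'(x) v(x)]_0^1/3 + ∫_0^1/3 u'(x) v'(x) dx.
Thus ∫_0^1/3 u'(x) v'(x) dx = ∫_0^1/3 f(x) v(x) dx + [u'(x) v(x)]_0^1/3.
Choose V so that boundary terms are either known or forced to vanish.
u is Dirichlet: u(0) = u(1/3) = 0. Let V = H^1_0(0, 1/3); then v(0) = v(1/3) = 0, and [u' v]_0^1/3 = 0.
Weak formulation: find u (satisfying any essential BC) such that ∫_0^1/3 u'(x) v'(x) dx = ∫_0^1/3 f v dx for all v ∈ V.
Substituting f(x) = -x^2 - 2*x + 3, the right-hand side is ∫_0^1/3 (-x^2 - 2*x + 3) v dx.


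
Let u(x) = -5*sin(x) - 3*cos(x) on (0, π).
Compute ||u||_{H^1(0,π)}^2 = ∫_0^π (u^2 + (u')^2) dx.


||u||_{H^1(0,π)}^2 = 34*π

u'(x) = 3*sin(x) - 5*cos(x).
Expand u² and (u')² and integrate term by term on (0, π), using: for integers n ≥ 1, ∫_0^π sin²(nx) dx = ∫_0^π cos²(nx) dx = π/2; for n ≠ n', ∫_0^π sin(nx)sin(n'x) dx = ∫_0^π cos(nx)cos(n'x) dx = 0; and by product-to-sum, ∫_0^π sin(nx)cos(n'x) dx = ½∫_0^π [sin((n+n')x) + sin((n−n')x)] dx, which is 0 when n+n' is even and 2n/(n²−n'²) when n+n' is odd (it need not vanish on (0, π)).
  u² squared terms: (-5)²·∫sin(x)² dx = 25·π/2 = 25*π/2;  (-3)²·∫cos(x)² dx = 9·π/2 = 9*π/2.
  u² cross terms: 2·(-5)·(-3)·∫sin(x)·cos(x) dx = 30·(0) = 0.
  So ∫_0^π u² dx = 25*π/2 + 9*π/2 + 0 = 17*π.
  (u')² squared terms: (-5)²·∫cos(x)² dx = 25·π/2 = 25*π/2;  (3)²·∫sin(x)² dx = 9·π/2 = 9*π/2.
  (u')² cross terms: 2·(-5)·(3)·∫cos(x)·sin(x) dx = -30·(0) = 0.
  So ∫_0^π (u')² dx = 25*π/2 + 9*π/2 + 0 = 17*π.
||u||_{H^1}^2 = (17*π) + (17*π) = 34*π.


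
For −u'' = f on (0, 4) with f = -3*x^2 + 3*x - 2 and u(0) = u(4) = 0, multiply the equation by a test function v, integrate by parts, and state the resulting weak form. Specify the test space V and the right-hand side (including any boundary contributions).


V = H^1_0(0, 4) (so v(0) = v(4) = 0); weak form: ∫_0^4 u'v' dx = ∫_0^4 (-3*x^2 + 3*x - 2) v dx for all v ∈ V.

Multiply both sides by a test function v and integrate from 0 to 4:
  ∫_0^4 −u''(x) v(x) dx = ∫_0^4 f(x) v(x) dx.
Integrate the LHS by parts once:
  ∫_0^4 −u'' v dx = −[u'(x) v(x)]_0^4 + ∫_0^4 u'(x) v'(x) dx.
Thus ∫_0^4 u'(x) v'(x) dx = ∫_0^4 f(x) v(x) dx + [u'(x) v(x)]_0^4.
Choose V so that boundary terms are either known or forced to vanish.
u is Dirichlet: u(0) = u(4) = 0. Let V = H^1_0(0, 4); then v(0) = v(4) = 0, and [u' v]_0^4 = 0.
Weak formulation: find u (satisfying any essential BC) such that ∫_0^4 u'(x) v'(x) dx = ∫_0^4 f v dx for all v ∈ V.
Substituting f(x) = -3*x^2 + 3*x - 2, the right-hand side is ∫_0^4 (-3*x^2 + 3*x - 2) v dx.


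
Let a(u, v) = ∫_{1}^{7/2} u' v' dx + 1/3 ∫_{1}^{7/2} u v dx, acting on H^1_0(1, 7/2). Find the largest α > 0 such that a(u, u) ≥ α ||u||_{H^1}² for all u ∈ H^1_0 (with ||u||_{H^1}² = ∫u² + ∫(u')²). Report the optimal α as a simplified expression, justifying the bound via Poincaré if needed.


α = (25 + 12*π^2)/(3*(25 + 4*π^2))

Coercivity of a(·,·) on H^1_0(1, 7/2) means a(u, u) ≥ α ||u||_{H^1}² for every u ∈ H^1_0.
The interval has length L = 5/2, and Poincaré/coercivity depend only on L. Here a(u, u) = ∫(u')² + (1/3)·∫u².
Here 0 < c = 1/3 < 1. The condition a(u,u) ≥ α||u||_{H^1}² reads (1−α)∫(u')² ≥ (α−c)∫u². Any admissible α is ≤ 1 (rapidly oscillating u have ∫u²/∫(u')² → 0), and α = 1 would force 0 ≥ (1−c)∫u², impossible since c < 1; so 1−α > 0. By the sharp Poincaré inequality on H^1_0 of an interval of length L, ∫(u')² ≥ (π/L)²∫u² with equality for the first sine mode sin(π(x−x₀)/L) (x₀ the left endpoint), so the inequality holds for all u iff (1−α)(π/L)² ≥ α − c, i.e. α ≤ ((π/L)² + c)/((π/L)² + 1) = (1 + c(L/π)²)/(1 + (L/π)²). With (π/L)² = 4*π^2/25 and c = 1/3, the largest admissible constant is α = ((π/L)² + c)/((π/L)² + 1).
Simplifying, α = (25 + 12*π^2)/(3*(25 + 4*π^2)).


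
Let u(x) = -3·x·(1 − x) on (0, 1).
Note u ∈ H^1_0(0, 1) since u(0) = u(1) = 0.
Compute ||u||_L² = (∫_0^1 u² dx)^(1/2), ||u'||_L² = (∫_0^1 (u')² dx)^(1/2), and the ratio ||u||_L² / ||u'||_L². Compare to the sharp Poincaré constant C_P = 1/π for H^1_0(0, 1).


||u||_L² / ||u'||_L² = sqrt(10)/10 < C_P = 1/π.

u(x) = -3·x·(1 − x), so u'(x) = 6*x - 3.
u(x) = -3·x·(1 − x) vanishes at x = 0 and x = 1, so u ∈ H^1_0(0, 1). Differentiate via the product rule and integrate the resulting polynomials term by term.
  ∫_0^1 u² dx = ∫_0^1 (9*x^4 - 18*x^3 + 9*x^2) dx. Term by term:
    ∫_0^1 9*x^4 dx = 9/5;  ∫_0^1 -18*x^3 dx = -9/2;  ∫_0^1 9*x^2 dx = 3.
  Sum: 9/5 − 9/2 + 3 = 3/10.
  ∫_0^1 (u')² dx = ∫_0^1 (36*x^2 - 36*x + 9) dx. Term by term:
    ∫_0^1 36*x^2 dx = 12;  ∫_0^1 -36*x dx = -18;  ∫_0^1 9 dx = 9.
  Sum: 12 − 18 + 9 = 3.
∫_0^1 u² dx = 3/10, so ||u||_L² = sqrt(30)/10.
∫_0^1 (u')² dx = 3, so ||u'||_L² = sqrt(3).
Ratio ||u||_L² / ||u'||_L² = sqrt(10)/10.
Sharp Poincaré constant on H^1_0(0, 1) is C_P = L/π = 1/π, achieved by sin(π·x).
A polynomial bump cannot attain the sharp Poincaré constant (only the first sine eigenfunction does), so the ratio is strictly less than C_P, consistent with ||u||_L² ≤ C_P ||u'||_L².


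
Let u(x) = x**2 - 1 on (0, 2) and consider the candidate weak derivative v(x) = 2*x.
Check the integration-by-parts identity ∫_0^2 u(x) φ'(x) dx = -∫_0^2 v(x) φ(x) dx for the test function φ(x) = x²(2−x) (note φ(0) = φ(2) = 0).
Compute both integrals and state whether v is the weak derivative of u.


LHS = -16/5, RHS = -16/5. Yes, v = u' weakly.

u(x) = x**2 - 1, classical derivative u'(x) = 2*x.
φ(x) = x²(2−x), so φ'(x) = x*(4 - 3*x).
Note φ(0) = φ(2) = 0, so the boundary term u·φ vanishes.
LHS = ∫_0^2 u(x) φ'(x) dx = ∫_0^2 (-3*x^4 + 4*x^3 + 3*x^2 - 4*x) dx. Term by term:
  ∫_0^2 -3*x^4 dx = -96/5;  ∫_0^2 4*x^3 dx = 16;  ∫_0^2 3*x^2 dx = 8;
  ∫_0^2 -4*x dx = -8.
Sum: -96/5 + 16 + 8 − 8 = -16/5.
So LHS = -16/5.
∫_0^2 v(x) φ(x) dx = ∫_0^2 (-2*x^4 + 4*x^3) dx. Term by term:
  ∫_0^2 -2*x^4 dx = -64/5;  ∫_0^2 4*x^3 dx = 16.
Sum: -64/5 + 16 = 16/5.
So RHS = -∫_0^2 v(x) φ(x) dx = -16/5.
LHS = RHS, so the identity holds for this test φ.
Moreover u is smooth here and v(x) = u'(x) = 2*x pointwise, so the identity holds for every test function. Hence v is the weak derivative of u.


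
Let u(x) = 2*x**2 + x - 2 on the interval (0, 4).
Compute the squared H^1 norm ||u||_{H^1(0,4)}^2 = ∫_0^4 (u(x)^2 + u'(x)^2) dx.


||u||_{H^1}^2 = 6596/5

The H^1 norm (squared) on an interval (0, L) is
  ||u||_{H^1}^2 = ∫_0^L u(x)^2 dx + ∫_0^L u'(x)^2 dx.
Compute u'(x) = 4*x + 1.
Then u(x)^2 = 4*x**4 + 4*x**3 - 7*x**2 - 4*x + 4 and u'(x)^2 = 16*x**2 + 8*x + 1.
Integrate each monomial from 0 to 4 using ∫_0^4 c·x^n dx = c·4^(n+1)/(n+1):
  ∫_0^4 u(x)^2 dx = ∫_0^4 (4*x^4 + 4*x^3 - 7*x^2 - 4*x + 4) dx. Term by term:
    ∫_0^4 4*x^4 dx = 4096/5;  ∫_0^4 4*x^3 dx = 256;  ∫_0^4 -7*x^2 dx = -448/3;
    ∫_0^4 -4*x dx = -32;  ∫_0^4 4 dx = 16.
  Sum: 4096/5 + 256 − 448/3 − 32 + 16 = 13648/15.
  ∫_0^4 u'(x)^2 dx = ∫_0^4 (16*x^2 + 8*x + 1) dx. Term by term:
    ∫_0^4 16*x^2 dx = 1024/3;  ∫_0^4 8*x dx = 64;  ∫_0^4 1 dx = 4.
  Sum: 1024/3 + 64 + 4 = 1228/3.
Adding: ||u||_{H^1}^2 = 13648/15 + 1228/3 = 6596/5.


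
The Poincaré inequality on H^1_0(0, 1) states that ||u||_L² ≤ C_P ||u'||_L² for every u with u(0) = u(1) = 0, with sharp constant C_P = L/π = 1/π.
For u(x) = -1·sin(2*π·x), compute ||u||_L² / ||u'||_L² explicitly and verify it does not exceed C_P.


||u||_L² / ||u'||_L² = 1/(2*π) < C_P = 1/π.

u(x) = -1·sin(2*π·x), so u'(x) = -2*π*cos(2*π*x).
Writing u(x) = A·sin(kπx/L) with A = -1 and k = 2, use ∫_0^L sin²(kπx/L) dx = L/2 and ∫_0^L cos²(kπx/L) dx = L/2.
u² = 1·sin²(2*π·x) and (u')² = 4*π^2·cos²(2*π·x), and each of sin², cos² integrates to L/2 = 1/2 over (0, 1).
∫_0^1 u² dx = 1/2, so ||u||_L² = sqrt(2)/2.
∫_0^1 (u')² dx = 2*π^2, so ||u'||_L² = sqrt(2)*π.
Ratio ||u||_L² / ||u'||_L² = 1/(2*π).
Sharp Poincaré constant on H^1_0(0, 1) is C_P = L/π = 1/π, achieved by sin(π·x).
This is the k = 2 harmonic; the ratio L/(kπ) is strictly less than C_P = L/π, consistent with the sharp inequality ||u||_L² ≤ C_P ||u'||_L².


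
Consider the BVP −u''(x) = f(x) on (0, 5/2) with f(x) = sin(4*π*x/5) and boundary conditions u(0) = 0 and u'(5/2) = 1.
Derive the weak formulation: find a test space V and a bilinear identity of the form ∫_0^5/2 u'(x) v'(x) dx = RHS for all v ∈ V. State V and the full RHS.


V = {v ∈ H^1(0, 5/2) : v(0) = 0} (test functions vanish at x = 0 where u is specified); weak form: ∫_0^5/2 u'v' dx = ∫_0^5/2 (sin(4*π*x/5)) v dx + v(5/2) for all v ∈ V.

Multiply both sides by a test function v and integrate from 0 to 5/2:
  ∫_0^5/2 −u''(x) v(x) dx = ∫_0^5/2 f(x) v(x) dx.
Integrate the LHS by parts once:
  ∫_0^5/2 −u'' v dx = −[u'(x) v(x)]_0^5/2 + ∫_0^5/2 u'(x) v'(x) dx.
Thus ∫_0^5/2 u'(x) v'(x) dx = ∫_0^5/2 f(x) v(x) dx + [u'(x) v(x)]_0^5/2.
Choose V so that boundary terms are either known or forced to vanish.
Mixed BC: u(0) = 0 (Dirichlet) and u'(5/2) = 1 (Neumann). Define V = {v ∈ H^1(0, 5/2) : v(0) = 0}. Then [u' v]_0^5/2 = u'(5/2)·v(5/2) − u'(0)·0 = v(5/2).
Weak formulation: find u (satisfying any essential BC) such that ∫_0^5/2 u'(x) v'(x) dx = ∫_0^5/2 f v dx + v(5/2) for all v ∈ V (Dirichlet at 0 absorbed into V; Neumann datum at x = 5/2 contributes the boundary term).
Substituting f(x) = sin(4*π*x/5), the right-hand side is ∫_0^5/2 (sin(4*π*x/5)) v dx + v(5/2).


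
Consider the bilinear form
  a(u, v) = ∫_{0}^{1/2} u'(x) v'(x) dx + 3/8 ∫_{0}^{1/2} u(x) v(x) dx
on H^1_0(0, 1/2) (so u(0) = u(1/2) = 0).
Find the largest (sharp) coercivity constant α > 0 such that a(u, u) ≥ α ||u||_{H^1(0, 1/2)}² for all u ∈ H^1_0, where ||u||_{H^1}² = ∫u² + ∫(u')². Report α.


α = (3 + 32*π^2)/(8*(1 + 4*π^2))

Coercivity of a(·,·) on H^1_0(0, 1/2) means a(u, u) ≥ α ||u||_{H^1}² for every u ∈ H^1_0.
The interval has length L = 1/2, and Poincaré/coercivity depend only on L. Here a(u, u) = ∫(u')² + (3/8)·∫u².
Here 0 < c = 3/8 < 1. The condition a(u,u) ≥ α||u||_{H^1}² reads (1−α)∫(u')² ≥ (α−c)∫u². Any admissible α is ≤ 1 (rapidly oscillating u have ∫u²/∫(u')² → 0), and α = 1 would force 0 ≥ (1−c)∫u², impossible since c < 1; so 1−α > 0. By the sharp Poincaré inequality on H^1_0 of an interval of length L, ∫(u')² ≥ (π/L)²∫u² with equality for the first sine mode sin(π(x−x₀)/L) (x₀ the left endpoint), so the inequality holds for all u iff (1−α)(π/L)² ≥ α − c, i.e. α ≤ ((π/L)² + c)/((π/L)² + 1) = (1 + c(L/π)²)/(1 + (L/π)²). With (π/L)² = 4*π^2 and c = 3/8, the largest admissible constant is α = ((π/L)² + c)/((π/L)² + 1).
Simplifying, α = (3 + 32*π^2)/(8*(1 + 4*π^2)).


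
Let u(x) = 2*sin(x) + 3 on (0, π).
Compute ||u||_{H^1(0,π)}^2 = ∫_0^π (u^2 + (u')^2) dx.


||u||_{H^1(0,π)}^2 = 24 + 13*π

u'(x) = 2*cos(x).
Expand u² and (u')² and integrate term by term on (0, π), using: for integers n ≥ 1, ∫_0^π sin²(nx) dx = ∫_0^π cos²(nx) dx = π/2; for n ≠ n', ∫_0^π sin(nx)sin(n'x) dx = ∫_0^π cos(nx)cos(n'x) dx = 0; and by product-to-sum, ∫_0^π sin(nx)cos(n'x) dx = ½∫_0^π [sin((n+n')x) + sin((n−n')x)] dx, which is 0 when n+n' is even and 2n/(n²−n'²) when n+n' is odd (it need not vanish on (0, π)). For the constant mode: ∫_0^π 1 dx = π, ∫_0^π cos(nx) dx = 0, ∫_0^π sin(nx) dx = (1−(−1)^n)/n.
  u² squared terms: (3)²·∫1 dx = 9·π = 9*π;  (2)²·∫sin(x)² dx = 4·π/2 = 2*π.
  u² cross terms: 2·(3)·(2)·∫1·sin(x) dx = 12·(2) = 24.
  So ∫_0^π u² dx = 9*π + 2*π + 24 = 24 + 11*π.
  (u')² squared terms: (2)²·∫cos(x)² dx = 4·π/2 = 2*π.
  So ∫_0^π (u')² dx = 2*π.
||u||_{H^1}^2 = (24 + 11*π) + (2*π) = 24 + 13*π.


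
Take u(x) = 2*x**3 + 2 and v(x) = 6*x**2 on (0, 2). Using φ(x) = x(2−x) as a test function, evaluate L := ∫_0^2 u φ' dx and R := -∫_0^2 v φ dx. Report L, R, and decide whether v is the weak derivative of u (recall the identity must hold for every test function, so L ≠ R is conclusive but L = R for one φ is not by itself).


LHS = -48/5, RHS = -48/5. Yes, v = u' weakly.

u(x) = 2*x**3 + 2, classical derivative u'(x) = 6*x**2.
φ(x) = x(2−x), so φ'(x) = 2 - 2*x.
Note φ(0) = φ(2) = 0, so the boundary term u·φ vanishes.
LHS = ∫_0^2 u(x) φ'(x) dx = ∫_0^2 (-4*x^4 + 4*x^3 - 4*x + 4) dx. Term by term:
  ∫_0^2 -4*x^4 dx = -128/5;  ∫_0^2 4*x^3 dx = 16;  ∫_0^2 -4*x dx = -8;
  ∫_0^2 4 dx = 8.
Sum: -128/5 + 16 − 8 + 8 = -48/5.
So LHS = -48/5.
∫_0^2 v(x) φ(x) dx = ∫_0^2 (-6*x^4 + 12*x^3) dx. Term by term:
  ∫_0^2 -6*x^4 dx = -192/5;  ∫_0^2 12*x^3 dx = 48.
Sum: -192/5 + 48 = 48/5.
So RHS = -∫_0^2 v(x) φ(x) dx = -48/5.
LHS = RHS, so the identity holds for this test φ.
Moreover u is smooth here and v(x) = u'(x) = 6*x**2 pointwise, so the identity holds for every test function. Hence v is the weak derivative of u.


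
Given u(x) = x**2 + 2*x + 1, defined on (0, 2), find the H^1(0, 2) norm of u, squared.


||u||_{H^1}^2 = 1246/15

The H^1 norm (squared) on an interval (0, L) is
  ||u||_{H^1}^2 = ∫_0^L u(x)^2 dx + ∫_0^L u'(x)^2 dx.
Compute u'(x) = 2*x + 2.
Then u(x)^2 = x**4 + 4*x**3 + 6*x**2 + 4*x + 1 and u'(x)^2 = 4*x**2 + 8*x + 4.
Integrate each monomial from 0 to 2 using ∫_0^2 c·x^n dx = c·2^(n+1)/(n+1):
  ∫_0^2 u(x)^2 dx = ∫_0^2 (x^4 + 4*x^3 + 6*x^2 + 4*x + 1) dx. Term by term:
    ∫_0^2 x^4 dx = 32/5;  ∫_0^2 4*x^3 dx = 16;  ∫_0^2 6*x^2 dx = 16;
    ∫_0^2 4*x dx = 8;  ∫_0^2 1 dx = 2.
  Sum: 32/5 + 16 + 16 + 8 + 2 = 242/5.
  ∫_0^2 u'(x)^2 dx = ∫_0^2 (4*x^2 + 8*x + 4) dx. Term by term:
    ∫_0^2 4*x^2 dx = 32/3;  ∫_0^2 8*x dx = 16;  ∫_0^2 4 dx = 8.
  Sum: 32/3 + 16 + 8 = 104/3.
Adding: ||u||_{H^1}^2 = 242/5 + 104/3 = 1246/15.


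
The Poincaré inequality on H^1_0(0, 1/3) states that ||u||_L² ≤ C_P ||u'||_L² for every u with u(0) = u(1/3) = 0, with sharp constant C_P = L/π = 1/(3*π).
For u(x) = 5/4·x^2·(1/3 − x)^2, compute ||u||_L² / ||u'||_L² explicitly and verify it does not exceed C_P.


||u||_L² / ||u'||_L² = sqrt(3)/18 < C_P = 1/(3*π).

u(x) = 5/4·x^2·(1/3 − x)^2, so u'(x) = 5*x*(3*x - 1)*(6*x - 1)/18.
u(x) = 5/4·x^2·(1/3 − x)^2 vanishes at x = 0 and x = 1/3, so u ∈ H^1_0(0, 1/3). Differentiate via the product rule and integrate the resulting polynomials term by term.
  ∫_0^1/3 u² dx = ∫_0^1/3 (25*x^8/16 - 25*x^7/12 + 25*x^6/24 - 25*x^5/108 + 25*x^4/1296) dx. Term by term:
    ∫_0^1/3 25*x^8/16 dx = 25/2834352;  ∫_0^1/3 -25*x^7/12 dx = -25/629856;  ∫_0^1/3 25*x^6/24 dx = 25/367416;
    ∫_0^1/3 -25*x^5/108 dx = -25/472392;  ∫_0^1/3 25*x^4/1296 dx = 5/314928.
  Sum: 25/2834352 − 25/629856 + 25/367416 − 25/472392 + 5/314928 = 5/39680928.
  ∫_0^1/3 (u')² dx = ∫_0^1/3 (25*x^6 - 25*x^5 + 325*x^4/36 - 25*x^3/18 + 25*x^2/324) dx. Term by term:
    ∫_0^1/3 25*x^6 dx = 25/15309;  ∫_0^1/3 -25*x^5 dx = -25/4374;  ∫_0^1/3 325*x^4/36 dx = 65/8748;
    ∫_0^1/3 -25*x^3/18 dx = -25/5832;  ∫_0^1/3 25*x^2/324 dx = 25/26244.
  Sum: 25/15309 − 25/4374 + 65/8748 − 25/5832 + 25/26244 = 5/367416.
∫_0^1/3 u² dx = 5/39680928, so ||u||_L² = sqrt(210)/40824.
∫_0^1/3 (u')² dx = 5/367416, so ||u'||_L² = sqrt(70)/2268.
Ratio ||u||_L² / ||u'||_L² = sqrt(3)/18.
Sharp Poincaré constant on H^1_0(0, 1/3) is C_P = L/π = 1/(3*π), achieved by sin(3*π·x).
A polynomial bump cannot attain the sharp Poincaré constant (only the first sine eigenfunction does), so the ratio is strictly less than C_P, consistent with ||u||_L² ≤ C_P ||u'||_L².


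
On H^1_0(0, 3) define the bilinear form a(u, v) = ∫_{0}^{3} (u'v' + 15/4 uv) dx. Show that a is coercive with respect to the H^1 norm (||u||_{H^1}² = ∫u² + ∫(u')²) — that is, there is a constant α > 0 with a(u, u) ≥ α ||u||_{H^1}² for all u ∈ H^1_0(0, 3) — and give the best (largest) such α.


α = 1

Coercivity of a(·,·) on H^1_0(0, 3) means a(u, u) ≥ α ||u||_{H^1}² for every u ∈ H^1_0.
The interval has length L = 3, and Poincaré/coercivity depend only on L. Here a(u, u) = ∫(u')² + (15/4)·∫u².
Here c = 15/4 ≥ 1, so a(u,u) = ∫(u')² + c∫u² ≥ ∫(u')² + ∫u² = ||u||_{H^1}², i.e. α = 1 works. No larger α is possible: a(u,u) ≥ α||u||_{H^1}² means (1−α)∫(u')² ≥ (α−c)∫u², and for the modes u_n = sin(nπ(x−x₀)/L) (x₀ the left endpoint) one has ∫u_n²/∫(u_n')² = (L/(nπ))² → 0, so a(u_n,u_n)/||u_n||_{H^1}² → 1. Hence the optimal constant is α = 1.
Therefore α = 1.


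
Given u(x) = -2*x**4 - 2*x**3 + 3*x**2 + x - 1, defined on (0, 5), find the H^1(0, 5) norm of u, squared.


||u||_{H^1}^2 = 36879805/18

The H^1 norm (squared) on an interval (0, L) is
  ||u||_{H^1}^2 = ∫_0^L u(x)^2 dx + ∫_0^L u'(x)^2 dx.
Compute u'(x) = -8*x**3 - 6*x**2 + 6*x + 1.
Then u(x)^2 = 4*x**8 + 8*x**7 - 8*x**6 - 16*x**5 + 9*x**4 + 10*x**3 - 5*x**2 - 2*x + 1 and u'(x)^2 = 64*x**6 + 96*x**5 - 60*x**4 - 88*x**3 + 24*x**2 + 12*x + 1.
Integrate each monomial from 0 to 5 using ∫_0^5 c·x^n dx = c·5^(n+1)/(n+1):
  ∫_0^5 u(x)^2 dx = ∫_0^5 (4*x^8 + 8*x^7 - 8*x^6 - 16*x^5 + 9*x^4 + 10*x^3 - 5*x^2 - 2*x + 1) dx. Term by term:
    ∫_0^5 4*x^8 dx = 7812500/9;  ∫_0^5 8*x^7 dx = 390625;  ∫_0^5 -8*x^6 dx = -625000/7;
    ∫_0^5 -16*x^5 dx = -125000/3;  ∫_0^5 9*x^4 dx = 5625;  ∫_0^5 10*x^3 dx = 3125/2;
    ∫_0^5 -5*x^2 dx = -625/3;  ∫_0^5 -2*x dx = -25;  ∫_0^5 1 dx = 5.
  Sum: 7812500/9 + 390625 − 625000/7 − 125000/3 + 5625 + 3125/2 − 625/3 − 25 + 5 = 142970605/126.
  ∫_0^5 u'(x)^2 dx = ∫_0^5 (64*x^6 + 96*x^5 - 60*x^4 - 88*x^3 + 24*x^2 + 12*x + 1) dx. Term by term:
    ∫_0^5 64*x^6 dx = 5000000/7;  ∫_0^5 96*x^5 dx = 250000;  ∫_0^5 -60*x^4 dx = -37500;
    ∫_0^5 -88*x^3 dx = -13750;  ∫_0^5 24*x^2 dx = 1000;  ∫_0^5 12*x dx = 150;
    ∫_0^5 1 dx = 5.
  Sum: 5000000/7 + 250000 − 37500 − 13750 + 1000 + 150 + 5 = 6399335/7.
Adding: ||u||_{H^1}^2 = 142970605/126 + 6399335/7 = 36879805/18.


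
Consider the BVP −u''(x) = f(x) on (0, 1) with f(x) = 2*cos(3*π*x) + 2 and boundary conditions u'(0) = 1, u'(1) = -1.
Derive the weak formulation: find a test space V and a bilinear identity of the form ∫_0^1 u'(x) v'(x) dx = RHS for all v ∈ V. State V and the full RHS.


V = H^1(0, 1) (v unrestricted at boundary; u is determined up to an additive constant); weak form: ∫_0^1 u'v' dx = ∫_0^1 (2*cos(3*π*x) + 2) v dx − v(1) − v(0) for all v ∈ V.

Multiply both sides by a test function v and integrate from 0 to 1:
  ∫_0^1 −u''(x) v(x) dx = ∫_0^1 f(x) v(x) dx.
Integrate the LHS by parts once:
  ∫_0^1 −u'' v dx = −[u'(x) v(x)]_0^1 + ∫_0^1 u'(x) v'(x) dx.
Thus ∫_0^1 u'(x) v'(x) dx = ∫_0^1 f(x) v(x) dx + [u'(x) v(x)]_0^1.
Choose V so that boundary terms are either known or forced to vanish.
u has inhomogeneous Neumann u'(0) = 1, u'(1) = -1. [u' v]_0^1 = (-1)·v(1) − (1)·v(0) = − v(1) − v(0). Take V = H^1(0, 1); boundary term becomes part of RHS.
Weak formulation: find u (satisfying any essential BC) such that ∫_0^1 u'(x) v'(x) dx = ∫_0^1 f v dx − v(1) − v(0) for all v ∈ V (Neumann data are natural BCs: they enter the RHS as boundary terms).
Substituting f(x) = 2*cos(3*π*x) + 2, the right-hand side is ∫_0^1 (2*cos(3*π*x) + 2) v dx − v(1) − v(0).
Compatibility check (pure Neumann): taking v ≡ 1 ∈ V gives 0 = ∫_0^1 f dx + (-1) − (1), i.e. ∫_0^1 f dx must equal u'(0) − u'(1) = 2. Indeed ∫_0^1 (2*cos(3*π*x) + 2) dx = 2, so the data are compatible. The solution is then unique only up to an additive constant (fix it e.g. by requiring ∫_0^1 u dx = 0).


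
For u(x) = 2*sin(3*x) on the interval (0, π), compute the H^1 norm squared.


||u||_{H^1(0,π)}^2 = 20*π

u'(x) = 6*cos(3*x).
Expand u² and (u')² and integrate term by term on (0, π), using: for integers n ≥ 1, ∫_0^π sin²(nx) dx = ∫_0^π cos²(nx) dx = π/2; for n ≠ n', ∫_0^π sin(nx)sin(n'x) dx = ∫_0^π cos(nx)cos(n'x) dx = 0; and by product-to-sum, ∫_0^π sin(nx)cos(n'x) dx = ½∫_0^π [sin((n+n')x) + sin((n−n')x)] dx, which is 0 when n+n' is even and 2n/(n²−n'²) when n+n' is odd (it need not vanish on (0, π)).
  u² squared terms: (2)²·∫sin(3x)² dx = 4·π/2 = 2*π.
  So ∫_0^π u² dx = 2*π.
  (u')² squared terms: (6)²·∫cos(3x)² dx = 36·π/2 = 18*π.
  So ∫_0^π (u')² dx = 18*π.
||u||_{H^1}^2 = (2*π) + (18*π) = 20*π.


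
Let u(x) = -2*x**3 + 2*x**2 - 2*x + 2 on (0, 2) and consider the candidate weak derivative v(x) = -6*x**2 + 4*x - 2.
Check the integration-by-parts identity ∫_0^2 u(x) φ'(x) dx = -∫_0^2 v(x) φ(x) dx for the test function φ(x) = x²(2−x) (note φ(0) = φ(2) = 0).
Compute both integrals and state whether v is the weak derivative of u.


LHS = 136/15, RHS = 136/15. Yes, v = u' weakly.

u(x) = -2*x**3 + 2*x**2 - 2*x + 2, classical derivative u'(x) = -6*x**2 + 4*x - 2.
φ(x) = x²(2−x), so φ'(x) = x*(4 - 3*x).
Note φ(0) = φ(2) = 0, so the boundary term u·φ vanishes.
LHS = ∫_0^2 u(x) φ'(x) dx = ∫_0^2 (6*x^5 - 14*x^4 + 14*x^3 - 14*x^2 + 8*x) dx. Term by term:
  ∫_0^2 6*x^5 dx = 64;  ∫_0^2 -14*x^4 dx = -448/5;  ∫_0^2 14*x^3 dx = 56;
  ∫_0^2 -14*x^2 dx = -112/3;  ∫_0^2 8*x dx = 16.
Sum: 64 − 448/5 + 56 − 112/3 + 16 = 136/15.
So LHS = 136/15.
∫_0^2 v(x) φ(x) dx = ∫_0^2 (6*x^5 - 16*x^4 + 10*x^3 - 4*x^2) dx. Term by term:
  ∫_0^2 6*x^5 dx = 64;  ∫_0^2 -16*x^4 dx = -512/5;  ∫_0^2 10*x^3 dx = 40;
  ∫_0^2 -4*x^2 dx = -32/3.
Sum: 64 − 512/5 + 40 − 32/3 = -136/15.
So RHS = -∫_0^2 v(x) φ(x) dx = 136/15.
LHS = RHS, so the identity holds for this test φ.
Moreover u is smooth here and v(x) = u'(x) = -6*x**2 + 4*x - 2 pointwise, so the identity holds for every test function. Hence v is the weak derivative of u.


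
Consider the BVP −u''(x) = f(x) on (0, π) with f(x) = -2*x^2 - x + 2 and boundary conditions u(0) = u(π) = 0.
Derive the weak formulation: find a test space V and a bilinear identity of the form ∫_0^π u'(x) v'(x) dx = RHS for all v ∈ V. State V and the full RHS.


V = H^1_0(0, π) (so v(0) = v(π) = 0); weak form: ∫_0^π u'v' dx = ∫_0^π (-2*x^2 - x + 2) v dx for all v ∈ V.

Multiply both sides by a test function v and integrate from 0 to π:
  ∫_0^π −u''(x) v(x) dx = ∫_0^π f(x) v(x) dx.
Integrate the LHS by parts once:
  ∫_0^π −u'' v dx = −[u'(x) v(x)]_0^π + ∫_0^π u'(x) v'(x) dx.
Thus ∫_0^π u'(x) v'(x) dx = ∫_0^π f(x) v(x) dx + [u'(x) v(x)]_0^π.
Choose V so that boundary terms are either known or forced to vanish.
u is Dirichlet: u(0) = u(π) = 0. Let V = H^1_0(0, π); then v(0) = v(π) = 0, and [u' v]_0^π = 0.
Weak formulation: find u (satisfying any essential BC) such that ∫_0^π u'(x) v'(x) dx = ∫_0^π f v dx for all v ∈ V.
Substituting f(x) = -2*x^2 - x + 2, the right-hand side is ∫_0^π (-2*x^2 - x + 2) v dx.


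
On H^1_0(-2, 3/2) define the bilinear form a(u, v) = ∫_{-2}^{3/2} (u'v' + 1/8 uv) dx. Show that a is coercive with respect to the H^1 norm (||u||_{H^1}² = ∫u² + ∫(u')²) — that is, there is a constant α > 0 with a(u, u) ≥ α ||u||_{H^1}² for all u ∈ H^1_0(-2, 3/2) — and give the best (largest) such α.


α = (49 + 32*π^2)/(8*(4*π^2 + 49))

Coercivity of a(·,·) on H^1_0(-2, 3/2) means a(u, u) ≥ α ||u||_{H^1}² for every u ∈ H^1_0.
The interval has length L = 7/2, and Poincaré/coercivity depend only on L. Here a(u, u) = ∫(u')² + (1/8)·∫u².
Here 0 < c = 1/8 < 1. The condition a(u,u) ≥ α||u||_{H^1}² reads (1−α)∫(u')² ≥ (α−c)∫u². Any admissible α is ≤ 1 (rapidly oscillating u have ∫u²/∫(u')² → 0), and α = 1 would force 0 ≥ (1−c)∫u², impossible since c < 1; so 1−α > 0. By the sharp Poincaré inequality on H^1_0 of an interval of length L, ∫(u')² ≥ (π/L)²∫u² with equality for the first sine mode sin(π(x−x₀)/L) (x₀ the left endpoint), so the inequality holds for all u iff (1−α)(π/L)² ≥ α − c, i.e. α ≤ ((π/L)² + c)/((π/L)² + 1) = (1 + c(L/π)²)/(1 + (L/π)²). With (π/L)² = 4*π^2/49 and c = 1/8, the largest admissible constant is α = ((π/L)² + c)/((π/L)² + 1).
Simplifying, α = (49 + 32*π^2)/(8*(4*π^2 + 49)).


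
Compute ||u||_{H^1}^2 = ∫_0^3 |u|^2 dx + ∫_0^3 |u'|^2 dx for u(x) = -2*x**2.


||u||_{H^1}^2 = 1692/5

The H^1 norm (squared) on an interval (0, L) is
  ||u||_{H^1}^2 = ∫_0^L u(x)^2 dx + ∫_0^L u'(x)^2 dx.
Compute u'(x) = -4*x.
Then u(x)^2 = 4*x**4 and u'(x)^2 = 16*x**2.
Integrate each monomial from 0 to 3 using ∫_0^3 c·x^n dx = c·3^(n+1)/(n+1):
  ∫_0^3 u(x)^2 dx = ∫_0^3 (4*x^4) dx. Term by term:
    ∫_0^3 4*x^4 dx = 972/5.
  ∫_0^3 u'(x)^2 dx = ∫_0^3 (16*x^2) dx. Term by term:
    ∫_0^3 16*x^2 dx = 144.
Adding: ||u||_{H^1}^2 = 972/5 + 144 = 1692/5.


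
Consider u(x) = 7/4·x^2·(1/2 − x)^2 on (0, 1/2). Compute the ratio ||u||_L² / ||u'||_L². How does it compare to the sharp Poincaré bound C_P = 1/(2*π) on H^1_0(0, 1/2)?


||u||_L² / ||u'||_L² = sqrt(3)/12 < C_P = 1/(2*π).

u(x) = 7/4·x^2·(1/2 − x)^2, so u'(x) = 7*x*(2*x - 1)*(4*x - 1)/8.
u(x) = 7/4·x^2·(1/2 − x)^2 vanishes at x = 0 and x = 1/2, so u ∈ H^1_0(0, 1/2). Differentiate via the product rule and integrate the resulting polynomials term by term.
  ∫_0^1/2 u² dx = ∫_0^1/2 (49*x^8/16 - 49*x^7/8 + 147*x^6/32 - 49*x^5/32 + 49*x^4/256) dx. Term by term:
    ∫_0^1/2 49*x^8/16 dx = 49/73728;  ∫_0^1/2 -49*x^7/8 dx = -49/16384;  ∫_0^1/2 147*x^6/32 dx = 21/4096;
    ∫_0^1/2 -49*x^5/32 dx = -49/12288;  ∫_0^1/2 49*x^4/256 dx = 49/40960.
  Sum: 49/73728 − 49/16384 + 21/4096 − 49/12288 + 49/40960 = 7/737280.
  ∫_0^1/2 (u')² dx = ∫_0^1/2 (49*x^6 - 147*x^5/2 + 637*x^4/16 - 147*x^3/16 + 49*x^2/64) dx. Term by term:
    ∫_0^1/2 49*x^6 dx = 7/128;  ∫_0^1/2 -147*x^5/2 dx = -49/256;  ∫_0^1/2 637*x^4/16 dx = 637/2560;
    ∫_0^1/2 -147*x^3/16 dx = -147/1024;  ∫_0^1/2 49*x^2/64 dx = 49/1536.
  Sum: 7/128 − 49/256 + 637/2560 − 147/1024 + 49/1536 = 7/15360.
∫_0^1/2 u² dx = 7/737280, so ||u||_L² = sqrt(35)/1920.
∫_0^1/2 (u')² dx = 7/15360, so ||u'||_L² = sqrt(105)/480.
Ratio ||u||_L² / ||u'||_L² = sqrt(3)/12.
Sharp Poincaré constant on H^1_0(0, 1/2) is C_P = L/π = 1/(2*π), achieved by sin(2*π·x).
A polynomial bump cannot attain the sharp Poincaré constant (only the first sine eigenfunction does), so the ratio is strictly less than C_P, consistent with ||u||_L² ≤ C_P ||u'||_L².


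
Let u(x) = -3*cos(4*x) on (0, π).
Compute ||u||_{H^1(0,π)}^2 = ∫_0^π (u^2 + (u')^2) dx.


||u||_{H^1(0,π)}^2 = 153*π/2

u'(x) = 12*sin(4*x).
Expand u² and (u')² and integrate term by term on (0, π), using: for integers n ≥ 1, ∫_0^π sin²(nx) dx = ∫_0^π cos²(nx) dx = π/2; for n ≠ n', ∫_0^π sin(nx)sin(n'x) dx = ∫_0^π cos(nx)cos(n'x) dx = 0; and by product-to-sum, ∫_0^π sin(nx)cos(n'x) dx = ½∫_0^π [sin((n+n')x) + sin((n−n')x)] dx, which is 0 when n+n' is even and 2n/(n²−n'²) when n+n' is odd (it need not vanish on (0, π)).
  u² squared terms: (-3)²·∫cos(4x)² dx = 9·π/2 = 9*π/2.
  So ∫_0^π u² dx = 9*π/2.
  (u')² squared terms: (12)²·∫sin(4x)² dx = 144·π/2 = 72*π.
  So ∫_0^π (u')² dx = 72*π.
||u||_{H^1}^2 = (9*π/2) + (72*π) = 153*π/2.


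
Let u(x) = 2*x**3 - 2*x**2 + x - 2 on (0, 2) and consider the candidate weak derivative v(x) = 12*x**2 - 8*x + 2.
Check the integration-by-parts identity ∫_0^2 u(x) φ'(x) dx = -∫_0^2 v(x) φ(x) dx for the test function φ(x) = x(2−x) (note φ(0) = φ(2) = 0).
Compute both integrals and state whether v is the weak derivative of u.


LHS = -28/5, RHS = -56/5. No, v is not the weak derivative of u.

u(x) = 2*x**3 - 2*x**2 + x - 2, classical derivative u'(x) = 6*x**2 - 4*x + 1.
φ(x) = x(2−x), so φ'(x) = 2 - 2*x.
Note φ(0) = φ(2) = 0, so the boundary term u·φ vanishes.
LHS = ∫_0^2 u(x) φ'(x) dx = ∫_0^2 (-4*x^4 + 8*x^3 - 6*x^2 + 6*x - 4) dx. Term by term:
  ∫_0^2 -4*x^4 dx = -128/5;  ∫_0^2 8*x^3 dx = 32;  ∫_0^2 -6*x^2 dx = -16;
  ∫_0^2 6*x dx = 12;  ∫_0^2 -4 dx = -8.
Sum: -128/5 + 32 − 16 + 12 − 8 = -28/5.
So LHS = -28/5.
∫_0^2 v(x) φ(x) dx = ∫_0^2 (-12*x^4 + 32*x^3 - 18*x^2 + 4*x) dx. Term by term:
  ∫_0^2 -12*x^4 dx = -384/5;  ∫_0^2 32*x^3 dx = 128;  ∫_0^2 -18*x^2 dx = -48;
  ∫_0^2 4*x dx = 8.
Sum: -384/5 + 128 − 48 + 8 = 56/5.
So RHS = -∫_0^2 v(x) φ(x) dx = -56/5.
LHS − RHS = 28/5 ≠ 0, so the identity fails.
(For a valid weak derivative the identity must hold for EVERY test function, in particular this one. The failure shows v is NOT the weak derivative of u.)
Correct weak derivative would be u'(x) = 6*x**2 - 4*x + 1.


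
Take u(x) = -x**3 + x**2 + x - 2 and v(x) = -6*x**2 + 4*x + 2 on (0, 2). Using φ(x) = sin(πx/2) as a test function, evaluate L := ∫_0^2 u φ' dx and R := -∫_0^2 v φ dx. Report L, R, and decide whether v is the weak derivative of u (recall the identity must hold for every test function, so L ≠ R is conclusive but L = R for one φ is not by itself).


LHS = -96/π^3 + 12/π, RHS = -192/π^3 + 24/π. No, v is not the weak derivative of u.

u(x) = -x**3 + x**2 + x - 2, classical derivative u'(x) = -3*x**2 + 2*x + 1.
φ(x) = sin(πx/2), so φ'(x) = π*cos(π*x/2)/2.
Note φ(0) = φ(2) = 0, so the boundary term u·φ vanishes.
LHS = ∫_0^2 u(x) φ'(x) dx = ∫_0^2 (-π*x^3*cos(π*x/2)/2 + π*x^2*cos(π*x/2)/2 + π*x*cos(π*x/2)/2 - π*cos(π*x/2)) dx. Term by term:
  ∫_0^2 -π*cos(π*x/2) dx = 0;  ∫_0^2 π*x*cos(π*x/2)/2 dx = -4/π;  ∫_0^2 π*x^2*cos(π*x/2)/2 dx = -8/π;
  ∫_0^2 -π*x^3*cos(π*x/2)/2 dx = -96/π^3 + 24/π.
Sum: 0 − 4/π − 8/π + -96/π^3 + 24/π = -96/π^3 + 12/π.
So LHS = -96/π^3 + 12/π.
∫_0^2 v(x) φ(x) dx = ∫_0^2 (-6*x^2*sin(π*x/2) + 4*x*sin(π*x/2) + 2*sin(π*x/2)) dx. Term by term:
  ∫_0^2 2*sin(π*x/2) dx = 8/π;  ∫_0^2 -6*x^2*sin(π*x/2) dx = -48/π + 192/π^3;  ∫_0^2 4*x*sin(π*x/2) dx = 16/π.
Sum: 8/π + -48/π + 192/π^3 + 16/π = -24/π + 192/π^3.
So RHS = -∫_0^2 v(x) φ(x) dx = -192/π^3 + 24/π.
LHS − RHS = -12/π + 96/π^3 ≠ 0, so the identity fails.
(For a valid weak derivative the identity must hold for EVERY test function, in particular this one. The failure shows v is NOT the weak derivative of u.)
Correct weak derivative would be u'(x) = -3*x**2 + 2*x + 1.


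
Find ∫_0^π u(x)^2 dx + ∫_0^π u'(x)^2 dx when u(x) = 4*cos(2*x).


||u||_{H^1(0,π)}^2 = 40*π

u'(x) = -8*sin(2*x).
Expand u² and (u')² and integrate term by term on (0, π), using: for integers n ≥ 1, ∫_0^π sin²(nx) dx = ∫_0^π cos²(nx) dx = π/2; for n ≠ n', ∫_0^π sin(nx)sin(n'x) dx = ∫_0^π cos(nx)cos(n'x) dx = 0; and by product-to-sum, ∫_0^π sin(nx)cos(n'x) dx = ½∫_0^π [sin((n+n')x) + sin((n−n')x)] dx, which is 0 when n+n' is even and 2n/(n²−n'²) when n+n' is odd (it need not vanish on (0, π)).
  u² squared terms: (4)²·∫cos(2x)² dx = 16·π/2 = 8*π.
  So ∫_0^π u² dx = 8*π.
  (u')² squared terms: (-8)²·∫sin(2x)² dx = 64·π/2 = 32*π.
  So ∫_0^π (u')² dx = 32*π.
||u||_{H^1}^2 = (8*π) + (32*π) = 40*π.


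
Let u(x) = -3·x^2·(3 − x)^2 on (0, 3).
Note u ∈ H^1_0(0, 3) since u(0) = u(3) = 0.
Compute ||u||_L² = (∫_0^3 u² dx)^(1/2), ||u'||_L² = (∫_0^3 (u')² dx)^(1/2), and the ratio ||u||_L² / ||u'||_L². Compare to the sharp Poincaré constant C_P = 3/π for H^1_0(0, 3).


||u||_L² / ||u'||_L² = sqrt(3)/2 < C_P = 3/π.

u(x) = -3·x^2·(3 − x)^2, so u'(x) = 6*x*(x*(3 - x) - (x - 3)^2).
u(x) = -3·x^2·(3 − x)^2 vanishes at x = 0 and x = 3, so u ∈ H^1_0(0, 3). Differentiate via the product rule and integrate the resulting polynomials term by term.
  ∫_0^3 u² dx = ∫_0^3 (9*x^8 - 108*x^7 + 486*x^6 - 972*x^5 + 729*x^4) dx. Term by term:
    ∫_0^3 9*x^8 dx = 19683;  ∫_0^3 -108*x^7 dx = -177147/2;  ∫_0^3 486*x^6 dx = 1062882/7;
    ∫_0^3 -972*x^5 dx = -118098;  ∫_0^3 729*x^4 dx = 177147/5.
  Sum: 19683 − 177147/2 + 1062882/7 − 118098 + 177147/5 = 19683/70.
  ∫_0^3 (u')² dx = ∫_0^3 (144*x^6 - 1296*x^5 + 4212*x^4 - 5832*x^3 + 2916*x^2) dx. Term by term:
    ∫_0^3 144*x^6 dx = 314928/7;  ∫_0^3 -1296*x^5 dx = -157464;  ∫_0^3 4212*x^4 dx = 1023516/5;
    ∫_0^3 -5832*x^3 dx = -118098;  ∫_0^3 2916*x^2 dx = 26244.
  Sum: 314928/7 − 157464 + 1023516/5 − 118098 + 26244 = 13122/35.
∫_0^3 u² dx = 19683/70, so ||u||_L² = 81*sqrt(210)/70.
∫_0^3 (u')² dx = 13122/35, so ||u'||_L² = 81*sqrt(70)/35.
Ratio ||u||_L² / ||u'||_L² = sqrt(3)/2.
Sharp Poincaré constant on H^1_0(0, 3) is C_P = L/π = 3/π, achieved by sin(π/3·x).
A polynomial bump cannot attain the sharp Poincaré constant (only the first sine eigenfunction does), so the ratio is strictly less than C_P, consistent with ||u||_L² ≤ C_P ||u'||_L².


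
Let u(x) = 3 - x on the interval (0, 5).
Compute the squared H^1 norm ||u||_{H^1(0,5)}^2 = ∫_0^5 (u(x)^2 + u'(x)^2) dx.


||u||_{H^1}^2 = 50/3

The H^1 norm (squared) on an interval (0, L) is
  ||u||_{H^1}^2 = ∫_0^L u(x)^2 dx + ∫_0^L u'(x)^2 dx.
Compute u'(x) = -1.
Then u(x)^2 = x**2 - 6*x + 9 and u'(x)^2 = 1.
Integrate each monomial from 0 to 5 using ∫_0^5 c·x^n dx = c·5^(n+1)/(n+1):
  ∫_0^5 u(x)^2 dx = ∫_0^5 (x^2 - 6*x + 9) dx. Term by term:
    ∫_0^5 x^2 dx = 125/3;  ∫_0^5 -6*x dx = -75;  ∫_0^5 9 dx = 45.
  Sum: 125/3 − 75 + 45 = 35/3.
  ∫_0^5 u'(x)^2 dx = ∫_0^5 (1) dx. Term by term:
    ∫_0^5 1 dx = 5.
Adding: ||u||_{H^1}^2 = 35/3 + 5 = 50/3.


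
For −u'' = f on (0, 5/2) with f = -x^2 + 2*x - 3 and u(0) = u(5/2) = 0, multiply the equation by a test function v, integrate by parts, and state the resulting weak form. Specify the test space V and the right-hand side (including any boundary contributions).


V = H^1_0(0, 5/2) (so v(0) = v(5/2) = 0); weak form: ∫_0^5/2 u'v' dx = ∫_0^5/2 (-x^2 + 2*x - 3) v dx for all v ∈ V.

Multiply both sides by a test function v and integrate from 0 to 5/2:
  ∫_0^5/2 −u''(x) v(x) dx = ∫_0^5/2 f(x) v(x) dx.
Integrate the LHS by parts once:
  ∫_0^5/2 −u'' v dx = −[u'(x) v(x)]_0^5/2 + ∫_0^5/2 u'(x) v'(x) dx.
Thus ∫_0^5/2 u'(x) v'(x) dx = ∫_0^5/2 f(x) v(x) dx + [u'(x) v(x)]_0^5/2.
Choose V so that boundary terms are either known or forced to vanish.
u is Dirichlet: u(0) = u(5/2) = 0. Let V = H^1_0(0, 5/2); then v(0) = v(5/2) = 0, and [u' v]_0^5/2 = 0.
Weak formulation: find u (satisfying any essential BC) such that ∫_0^5/2 u'(x) v'(x) dx = ∫_0^5/2 f v dx for all v ∈ V.
Substituting f(x) = -x^2 + 2*x - 3, the right-hand side is ∫_0^5/2 (-x^2 + 2*x - 3) v dx.


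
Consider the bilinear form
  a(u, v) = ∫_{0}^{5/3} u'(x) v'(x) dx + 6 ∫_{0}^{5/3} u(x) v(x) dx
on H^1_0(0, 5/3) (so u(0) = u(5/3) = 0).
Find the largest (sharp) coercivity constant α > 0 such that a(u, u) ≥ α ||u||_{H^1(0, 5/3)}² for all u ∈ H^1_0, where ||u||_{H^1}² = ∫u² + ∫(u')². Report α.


α = 1

Coercivity of a(·,·) on H^1_0(0, 5/3) means a(u, u) ≥ α ||u||_{H^1}² for every u ∈ H^1_0.
The interval has length L = 5/3, and Poincaré/coercivity depend only on L. Here a(u, u) = ∫(u')² + (6)·∫u².
Here c = 6 ≥ 1, so a(u,u) = ∫(u')² + c∫u² ≥ ∫(u')² + ∫u² = ||u||_{H^1}², i.e. α = 1 works. No larger α is possible: a(u,u) ≥ α||u||_{H^1}² means (1−α)∫(u')² ≥ (α−c)∫u², and for the modes u_n = sin(nπ(x−x₀)/L) (x₀ the left endpoint) one has ∫u_n²/∫(u_n')² = (L/(nπ))² → 0, so a(u_n,u_n)/||u_n||_{H^1}² → 1. Hence the optimal constant is α = 1.
Therefore α = 1.


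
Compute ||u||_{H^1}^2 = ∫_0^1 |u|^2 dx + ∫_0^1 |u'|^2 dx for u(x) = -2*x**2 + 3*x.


||u||_{H^1}^2 = 47/15

The H^1 norm (squared) on an interval (0, L) is
  ||u||_{H^1}^2 = ∫_0^L u(x)^2 dx + ∫_0^L u'(x)^2 dx.
Compute u'(x) = 3 - 4*x.
Then u(x)^2 = 4*x**4 - 12*x**3 + 9*x**2 and u'(x)^2 = 16*x**2 - 24*x + 9.
Integrate each monomial from 0 to 1 using ∫_0^1 c·x^n dx = c·1^(n+1)/(n+1):
  ∫_0^1 u(x)^2 dx = ∫_0^1 (4*x^4 - 12*x^3 + 9*x^2) dx. Term by term:
    ∫_0^1 4*x^4 dx = 4/5;  ∫_0^1 -12*x^3 dx = -3;  ∫_0^1 9*x^2 dx = 3.
  Sum: 4/5 − 3 + 3 = 4/5.
  ∫_0^1 u'(x)^2 dx = ∫_0^1 (16*x^2 - 24*x + 9) dx. Term by term:
    ∫_0^1 16*x^2 dx = 16/3;  ∫_0^1 -24*x dx = -12;  ∫_0^1 9 dx = 9.
  Sum: 16/3 − 12 + 9 = 7/3.
Adding: ||u||_{H^1}^2 = 4/5 + 7/3 = 47/15.


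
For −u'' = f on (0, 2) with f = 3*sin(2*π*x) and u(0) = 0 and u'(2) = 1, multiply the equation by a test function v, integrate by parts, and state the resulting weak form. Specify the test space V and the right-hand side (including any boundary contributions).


V = {v ∈ H^1(0, 2) : v(0) = 0} (test functions vanish at x = 0 where u is specified); weak form: ∫_0^2 u'v' dx = ∫_0^2 (3*sin(2*π*x)) v dx + v(2) for all v ∈ V.

Multiply both sides by a test function v and integrate from 0 to 2:
  ∫_0^2 −u''(x) v(x) dx = ∫_0^2 f(x) v(x) dx.
Integrate the LHS by parts once:
  ∫_0^2 −u'' v dx = −[u'(x) v(x)]_0^2 + ∫_0^2 u'(x) v'(x) dx.
Thus ∫_0^2 u'(x) v'(x) dx = ∫_0^2 f(x) v(x) dx + [u'(x) v(x)]_0^2.
Choose V so that boundary terms are either known or forced to vanish.
Mixed BC: u(0) = 0 (Dirichlet) and u'(2) = 1 (Neumann). Define V = {v ∈ H^1(0, 2) : v(0) = 0}. Then [u' v]_0^2 = u'(2)·v(2) − u'(0)·0 = v(2).
Weak formulation: find u (satisfying any essential BC) such that ∫_0^2 u'(x) v'(x) dx = ∫_0^2 f v dx + v(2) for all v ∈ V (Dirichlet at 0 absorbed into V; Neumann datum at x = 2 contributes the boundary term).
Substituting f(x) = 3*sin(2*π*x), the right-hand side is ∫_0^2 (3*sin(2*π*x)) v dx + v(2).


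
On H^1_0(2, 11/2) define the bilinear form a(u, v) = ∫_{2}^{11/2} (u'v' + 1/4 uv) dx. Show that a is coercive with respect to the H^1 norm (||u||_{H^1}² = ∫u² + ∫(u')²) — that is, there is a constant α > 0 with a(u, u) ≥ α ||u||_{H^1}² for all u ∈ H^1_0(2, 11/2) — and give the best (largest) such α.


α = (49 + 16*π^2)/(4*(4*π^2 + 49))

Coercivity of a(·,·) on H^1_0(2, 11/2) means a(u, u) ≥ α ||u||_{H^1}² for every u ∈ H^1_0.
The interval has length L = 7/2, and Poincaré/coercivity depend only on L. Here a(u, u) = ∫(u')² + (1/4)·∫u².
Here 0 < c = 1/4 < 1. The condition a(u,u) ≥ α||u||_{H^1}² reads (1−α)∫(u')² ≥ (α−c)∫u². Any admissible α is ≤ 1 (rapidly oscillating u have ∫u²/∫(u')² → 0), and α = 1 would force 0 ≥ (1−c)∫u², impossible since c < 1; so 1−α > 0. By the sharp Poincaré inequality on H^1_0 of an interval of length L, ∫(u')² ≥ (π/L)²∫u² with equality for the first sine mode sin(π(x−x₀)/L) (x₀ the left endpoint), so the inequality holds for all u iff (1−α)(π/L)² ≥ α − c, i.e. α ≤ ((π/L)² + c)/((π/L)² + 1) = (1 + c(L/π)²)/(1 + (L/π)²). With (π/L)² = 4*π^2/49 and c = 1/4, the largest admissible constant is α = ((π/L)² + c)/((π/L)² + 1).
Simplifying, α = (49 + 16*π^2)/(4*(4*π^2 + 49)).
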